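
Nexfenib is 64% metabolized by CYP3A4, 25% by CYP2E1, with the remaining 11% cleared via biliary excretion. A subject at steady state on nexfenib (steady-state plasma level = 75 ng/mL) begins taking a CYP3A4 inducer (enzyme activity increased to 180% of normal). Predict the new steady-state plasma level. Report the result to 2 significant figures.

CYP3A4: 0.64 × 1.8 = 1.152
CYP2E1: 0.25 (unchanged)
Other: 0.11 (unchanged)
New clearance relative to baseline: 1.152 + 0.25 + 0.11 = 1.512.
Steady-state plasma level ∝ 1/CL, so new value = 75 / 1.512 = 50 ng/mL.

50 ng/mL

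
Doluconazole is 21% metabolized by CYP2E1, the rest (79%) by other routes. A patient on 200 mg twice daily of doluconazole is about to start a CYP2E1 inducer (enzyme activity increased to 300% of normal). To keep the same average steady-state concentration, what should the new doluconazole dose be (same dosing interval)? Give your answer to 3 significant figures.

CYP2E1: 0.21 × 3 = 0.63
Other: 0.79 (unchanged)
Relative clearance = 0.63 + 0.79 = 1.42.
To maintain the same steady-state level, dose must scale with clearance: new dose = 200 × 1.42 = 284 mg.

284 mg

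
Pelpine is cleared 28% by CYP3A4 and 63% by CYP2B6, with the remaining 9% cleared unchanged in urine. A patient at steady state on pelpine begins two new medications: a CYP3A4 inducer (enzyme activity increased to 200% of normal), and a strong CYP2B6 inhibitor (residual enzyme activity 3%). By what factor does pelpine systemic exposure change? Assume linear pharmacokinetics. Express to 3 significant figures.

The CYP3A4 pathway (28% of clearance) increases to 2× activity: 0.28 × 2 = 0.56.
The CYP2B6 pathway (63% of clearance) drops to 0.03× activity: 0.63 × 0.03 = 0.0189.
The remaining 9% of clearance is unaffected.
New clearance relative to baseline: 0.56 + 0.0189 + 0.09 = 0.6689.
Systemic exposure ∝ 1/CL: fold-change = 1 / 0.6689 = 1.49.

1.49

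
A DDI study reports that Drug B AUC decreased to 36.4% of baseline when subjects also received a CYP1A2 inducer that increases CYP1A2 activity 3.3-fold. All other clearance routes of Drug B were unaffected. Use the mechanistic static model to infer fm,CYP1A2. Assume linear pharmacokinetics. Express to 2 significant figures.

0.76

Call the CYP1A2 fraction fm. After the interaction, CL_new/CL_old = fm × 3.3 + (1 − fm).
AUC ratio = 1 / (new CL fraction), so new CL fraction = 1 / 0.364 = 2.747.
fm × 3.3 + 1 − fm = 2.747  ⇒  fm × (3.3 − 1) = 1.747  ⇒  fm = 0.76.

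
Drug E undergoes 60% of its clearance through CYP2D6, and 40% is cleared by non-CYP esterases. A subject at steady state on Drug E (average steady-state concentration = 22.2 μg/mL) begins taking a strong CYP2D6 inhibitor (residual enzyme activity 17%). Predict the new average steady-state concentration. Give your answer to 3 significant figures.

44.2 μg/mL

The CYP2D6 pathway (60% of clearance) drops to 0.17× activity: 0.6 × 0.17 = 0.102.
Non-CYP routes (40%) are unchanged.
New clearance relative to baseline: 0.102 + 0.4 = 0.502.
New average steady-state concentration = baseline ÷ relative clearance = 22.2 / 0.502 = 44.2 μg/mL.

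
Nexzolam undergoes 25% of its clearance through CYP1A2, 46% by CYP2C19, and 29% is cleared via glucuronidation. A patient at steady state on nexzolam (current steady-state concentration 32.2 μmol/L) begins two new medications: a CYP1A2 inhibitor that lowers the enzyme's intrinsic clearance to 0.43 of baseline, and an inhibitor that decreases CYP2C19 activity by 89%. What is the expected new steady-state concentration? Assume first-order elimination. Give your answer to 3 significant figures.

71.9 μmol/L

The CYP1A2 pathway (25% of clearance) drops to 0.43× activity: 0.25 × 0.43 = 0.1075.
The CYP2C19 pathway (46% of clearance) drops to 0.11× activity: 0.46 × 0.11 = 0.0506.
Non-CYP routes (29%) are unchanged.
Relative clearance = 0.1075 + 0.0506 + 0.29 = 0.4481.
New steady-state concentration = 32.2 / 0.4481 = 71.9 μmol/L (concentration scales inversely with clearance).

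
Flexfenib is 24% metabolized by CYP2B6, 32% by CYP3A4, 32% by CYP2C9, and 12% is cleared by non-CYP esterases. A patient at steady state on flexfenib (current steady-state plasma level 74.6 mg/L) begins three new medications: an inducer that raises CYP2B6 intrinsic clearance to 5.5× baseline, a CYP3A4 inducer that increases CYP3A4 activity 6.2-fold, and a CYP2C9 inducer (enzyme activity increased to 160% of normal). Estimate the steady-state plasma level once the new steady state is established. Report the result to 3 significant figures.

19.0 mg/L

The CYP2B6 pathway (24% of clearance) is boosted to 5.5× activity: 0.24 × 5.5 = 1.32.
The CYP3A4 pathway (32% of clearance) rises to 6.2× activity: 0.32 × 6.2 = 1.984.
The CYP2C9 pathway (32% of clearance) is boosted to 1.6× activity: 0.32 × 1.6 = 0.512.
Non-CYP routes (12%) are unchanged.
Relative clearance = 1.32 + 1.984 + 0.512 + 0.12 = 3.936.
Steady-state plasma level ∝ 1/CL: new value = 74.6 / 3.936 = 19.0 mg/L.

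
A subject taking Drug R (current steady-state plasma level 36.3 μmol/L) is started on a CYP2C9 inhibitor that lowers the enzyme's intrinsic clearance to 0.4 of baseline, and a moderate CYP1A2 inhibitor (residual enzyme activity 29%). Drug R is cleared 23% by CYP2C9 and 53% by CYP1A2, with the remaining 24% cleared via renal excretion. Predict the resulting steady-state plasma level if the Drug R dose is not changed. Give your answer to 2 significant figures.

75 μmol/L

The CYP2C9 pathway (23% of clearance) falls to 0.4× activity: 0.23 × 0.4 = 0.092.
The CYP1A2 pathway (53% of clearance) drops to 0.29× activity: 0.53 × 0.29 = 0.1537.
The remaining 24% of clearance is unaffected.
New clearance relative to baseline: 0.092 + 0.1537 + 0.24 = 0.4857.
Dividing the baseline by the relative clearance: 36.3 / 0.4857 = 75 μmol/L.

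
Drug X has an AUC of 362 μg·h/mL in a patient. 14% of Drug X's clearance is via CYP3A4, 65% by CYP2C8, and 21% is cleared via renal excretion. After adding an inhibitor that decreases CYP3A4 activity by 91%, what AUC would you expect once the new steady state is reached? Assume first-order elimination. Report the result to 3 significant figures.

The CYP3A4 pathway (14% of clearance) drops to 0.09× activity: 0.14 × 0.09 = 0.0126.
CYP2C8 (65%) and the residual 21% are unaffected.
New clearance relative to baseline: 0.0126 + 0.65 + 0.21 = 0.8726.
New AUC = baseline ÷ relative clearance = 362 / 0.8726 = 415 μg·h/mL.

415 μg·h/mL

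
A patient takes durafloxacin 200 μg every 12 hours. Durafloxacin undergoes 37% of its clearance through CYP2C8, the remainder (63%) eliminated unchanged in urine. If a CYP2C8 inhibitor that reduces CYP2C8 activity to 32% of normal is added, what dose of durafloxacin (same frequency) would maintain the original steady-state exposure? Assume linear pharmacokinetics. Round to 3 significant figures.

150 μg

CYP2C8: 0.37 × 0.32 = 0.1184
Other: 0.63 (unchanged)
Relative clearance = 0.1184 + 0.63 = 0.7484.
Css,avg = (dose rate)/CL, so holding Css fixed requires dose ∝ CL: 200 × 0.7484 = 150 μg.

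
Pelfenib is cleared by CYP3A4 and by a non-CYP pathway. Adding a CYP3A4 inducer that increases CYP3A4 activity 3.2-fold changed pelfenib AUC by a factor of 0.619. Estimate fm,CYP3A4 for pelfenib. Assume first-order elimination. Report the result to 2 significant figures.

Let fm be the CYP3A4 fraction. New clearance relative to baseline = fm × 3.2 + (1 − fm).
AUC ratio = 1 / (new CL fraction), so new CL fraction = 1 / 0.619 = 1.616.
fm × 3.2 + 1 − fm = 1.616  ⇒  fm × (3.2 − 1) = 0.6155  ⇒  fm = 0.28.

0.28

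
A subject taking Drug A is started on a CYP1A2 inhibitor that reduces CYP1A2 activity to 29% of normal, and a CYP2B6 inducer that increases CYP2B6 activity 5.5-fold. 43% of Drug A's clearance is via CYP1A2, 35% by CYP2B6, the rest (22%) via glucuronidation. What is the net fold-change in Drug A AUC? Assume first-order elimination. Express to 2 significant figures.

0.44

CYP1A2: 0.43 × 0.29 = 0.1247
CYP2B6: 0.35 × 5.5 = 1.925
Other: 0.22 (unchanged)
CL_new/CL_old = 0.1247 + 1.925 + 0.22 = 2.2697.
Net AUC ratio = 1 / 2.2697 = 0.44.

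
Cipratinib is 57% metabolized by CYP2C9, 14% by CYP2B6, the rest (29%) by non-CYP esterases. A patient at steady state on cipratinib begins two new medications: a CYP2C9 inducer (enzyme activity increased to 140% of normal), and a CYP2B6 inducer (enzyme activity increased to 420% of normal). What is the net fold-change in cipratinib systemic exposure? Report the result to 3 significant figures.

0.597

CYP2C9: 0.57 × 1.4 = 0.798
CYP2B6: 0.14 × 4.2 = 0.588
Other: 0.29 (unchanged)
CL_new/CL_old = 0.798 + 0.588 + 0.29 = 1.676.
Net systemic exposure ratio = 1 / 1.676 = 0.597.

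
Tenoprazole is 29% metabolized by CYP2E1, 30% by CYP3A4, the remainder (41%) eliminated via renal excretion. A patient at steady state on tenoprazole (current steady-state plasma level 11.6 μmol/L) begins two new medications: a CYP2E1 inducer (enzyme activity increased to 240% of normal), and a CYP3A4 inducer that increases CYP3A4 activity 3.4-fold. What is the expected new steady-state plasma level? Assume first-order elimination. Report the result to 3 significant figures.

5.46 μmol/L

CYP2E1: 0.29 × 2.4 = 0.696
CYP3A4: 0.3 × 3.4 = 1.02
Other: 0.41 (unchanged)
Relative clearance = 0.696 + 1.02 + 0.41 = 2.126.
New steady-state plasma level = 11.6 / 2.126 = 5.46 μmol/L (concentration scales inversely with clearance).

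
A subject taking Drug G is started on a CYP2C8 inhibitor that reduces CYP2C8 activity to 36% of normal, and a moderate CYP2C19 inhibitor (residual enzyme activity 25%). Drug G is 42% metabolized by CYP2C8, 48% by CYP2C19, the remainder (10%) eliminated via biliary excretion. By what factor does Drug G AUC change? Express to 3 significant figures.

The CYP2C8 pathway (42% of clearance) drops to 0.36× activity: 0.42 × 0.36 = 0.1512.
The CYP2C19 pathway (48% of clearance) is reduced to 0.25× activity: 0.48 × 0.25 = 0.12.
The remaining 10% of clearance is unaffected.
CL_new/CL_old = 0.1512 + 0.12 + 0.1 = 0.3712.
Because AUC varies inversely with clearance, the combined effect is 1 / 0.3712 = 2.69.

2.69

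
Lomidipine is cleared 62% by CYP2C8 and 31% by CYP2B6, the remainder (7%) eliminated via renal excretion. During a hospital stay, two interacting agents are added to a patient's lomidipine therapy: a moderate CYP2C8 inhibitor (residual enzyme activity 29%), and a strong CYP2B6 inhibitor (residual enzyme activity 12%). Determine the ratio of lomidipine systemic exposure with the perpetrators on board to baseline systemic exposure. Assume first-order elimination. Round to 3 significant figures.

The CYP2C8 pathway (62% of clearance) falls to 0.29× activity: 0.62 × 0.29 = 0.1798.
The CYP2B6 pathway (31% of clearance) is reduced to 0.12× activity: 0.31 × 0.12 = 0.0372.
Non-CYP routes (7%) are unchanged.
CL_new/CL_old = 0.1798 + 0.0372 + 0.07 = 0.287.
Net systemic exposure ratio = 1 / 0.287 = 3.48.

3.48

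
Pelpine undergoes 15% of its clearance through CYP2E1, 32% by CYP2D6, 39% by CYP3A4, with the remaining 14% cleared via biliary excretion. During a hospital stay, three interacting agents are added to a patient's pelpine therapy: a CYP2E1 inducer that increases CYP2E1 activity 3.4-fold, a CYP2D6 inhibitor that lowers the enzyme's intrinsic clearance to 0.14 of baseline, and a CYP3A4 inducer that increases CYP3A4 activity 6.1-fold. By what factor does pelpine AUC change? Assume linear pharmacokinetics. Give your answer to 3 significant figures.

The CYP2E1 pathway (15% of clearance) is boosted to 3.4× activity: 0.15 × 3.4 = 0.51.
The CYP2D6 pathway (32% of clearance) falls to 0.14× activity: 0.32 × 0.14 = 0.0448.
The CYP3A4 pathway (39% of clearance) is boosted to 6.1× activity: 0.39 × 6.1 = 2.379.
Non-CYP routes (14%) are unchanged.
New clearance relative to baseline: 0.51 + 0.0448 + 2.379 + 0.14 = 3.0738.
Net AUC ratio = 1 / 3.0738 = 0.325.

0.325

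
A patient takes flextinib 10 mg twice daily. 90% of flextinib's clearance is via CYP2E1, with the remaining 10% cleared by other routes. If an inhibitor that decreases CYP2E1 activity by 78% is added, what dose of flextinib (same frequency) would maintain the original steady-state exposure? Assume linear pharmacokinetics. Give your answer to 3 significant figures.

2.98 mg

The CYP2E1 pathway (90% of clearance) drops to 0.22× activity: 0.9 × 0.22 = 0.198.
The remaining 10% of clearance is unaffected.
CL_new/CL_old = 0.198 + 0.1 = 0.298.
Exposure is unchanged when dose changes in proportion to clearance. New dose = 10 mg × 0.298 = 2.98 mg.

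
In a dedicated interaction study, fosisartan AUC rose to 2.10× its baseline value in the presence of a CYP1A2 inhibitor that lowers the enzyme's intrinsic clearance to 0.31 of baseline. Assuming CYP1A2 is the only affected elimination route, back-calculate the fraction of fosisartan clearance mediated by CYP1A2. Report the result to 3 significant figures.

0.759

CL'/CL = 1 / 2.10 = 0.4762
0.31·fm + (1 − fm) = 0.4762
fm = (0.4762 − 1) / (0.31 − 1) = 0.759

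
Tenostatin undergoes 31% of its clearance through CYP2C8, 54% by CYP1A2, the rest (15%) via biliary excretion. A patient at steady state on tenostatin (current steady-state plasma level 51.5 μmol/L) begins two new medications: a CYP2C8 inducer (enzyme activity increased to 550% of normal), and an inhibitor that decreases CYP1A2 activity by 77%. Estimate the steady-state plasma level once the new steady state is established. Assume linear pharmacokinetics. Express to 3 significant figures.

26.0 μmol/L

CYP2C8: 0.31 × 5.5 = 1.705
CYP1A2: 0.54 × 0.23 = 0.1242
Other: 0.15 (unchanged)
Relative clearance = 1.705 + 0.1242 + 0.15 = 1.9792.
Dividing the baseline by the relative clearance: 51.5 / 1.9792 = 26.0 μmol/L.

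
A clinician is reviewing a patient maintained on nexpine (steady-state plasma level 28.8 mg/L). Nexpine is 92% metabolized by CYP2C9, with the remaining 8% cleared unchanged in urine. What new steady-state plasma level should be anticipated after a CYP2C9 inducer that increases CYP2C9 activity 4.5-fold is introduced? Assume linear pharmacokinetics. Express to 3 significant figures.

6.82 mg/L

The CYP2C9 pathway (92% of clearance) rises to 4.5× activity: 0.92 × 4.5 = 4.14.
Non-CYP routes (8%) are unchanged.
Relative clearance = 4.14 + 0.08 = 4.22.
With dosing unchanged, steady-state plasma level scales as 1/CL: 28.8 / 4.22 = 6.82 mg/L.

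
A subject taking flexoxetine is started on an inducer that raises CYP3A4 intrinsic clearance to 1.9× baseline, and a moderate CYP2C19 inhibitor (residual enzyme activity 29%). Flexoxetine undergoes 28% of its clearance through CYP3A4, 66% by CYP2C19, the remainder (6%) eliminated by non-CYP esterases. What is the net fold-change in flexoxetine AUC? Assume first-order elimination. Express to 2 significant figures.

1.3

CYP3A4: 0.28 × 1.9 = 0.532
CYP2C19: 0.66 × 0.29 = 0.1914
Other: 0.06 (unchanged)
Relative clearance = 0.532 + 0.1914 + 0.06 = 0.7834.
AUC ∝ 1/CL: fold-change = 1 / 0.7834 = 1.3.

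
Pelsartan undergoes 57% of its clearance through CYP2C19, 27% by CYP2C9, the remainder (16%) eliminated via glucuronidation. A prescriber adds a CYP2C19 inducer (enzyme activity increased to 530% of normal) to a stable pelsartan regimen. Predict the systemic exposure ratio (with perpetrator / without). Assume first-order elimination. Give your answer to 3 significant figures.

The CYP2C19 pathway (57% of clearance) rises to 5.3× activity: 0.57 × 5.3 = 3.021.
CYP2C9 (27%) and the residual 16% are unaffected.
New clearance relative to baseline: 3.021 + 0.27 + 0.16 = 3.451.
Systemic exposure is inversely proportional to clearance, so the fold-change is 1 / 3.451 = 0.290.

0.290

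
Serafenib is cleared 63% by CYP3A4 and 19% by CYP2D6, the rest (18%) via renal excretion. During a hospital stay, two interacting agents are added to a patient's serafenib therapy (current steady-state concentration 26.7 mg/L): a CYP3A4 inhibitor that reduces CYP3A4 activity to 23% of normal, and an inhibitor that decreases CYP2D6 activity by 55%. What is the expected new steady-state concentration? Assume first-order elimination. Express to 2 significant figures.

CYP3A4: 0.63 × 0.23 = 0.1449
CYP2D6: 0.19 × 0.45 = 0.0855
Other: 0.18 (unchanged)
Relative clearance = 0.1449 + 0.0855 + 0.18 = 0.4104.
New steady-state concentration = 26.7 / 0.4104 = 65 mg/L (concentration scales inversely with clearance).

65 mg/L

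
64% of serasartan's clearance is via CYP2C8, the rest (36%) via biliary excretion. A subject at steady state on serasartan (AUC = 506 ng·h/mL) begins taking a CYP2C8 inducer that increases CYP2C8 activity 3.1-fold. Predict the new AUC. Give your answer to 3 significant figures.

CYP2C8: 0.64 × 3.1 = 1.984
Other: 0.36 (unchanged)
Relative clearance = 1.984 + 0.36 = 2.344.
New AUC = baseline ÷ relative clearance = 506 / 2.344 = 216 ng·h/mL.

216 ng·h/mL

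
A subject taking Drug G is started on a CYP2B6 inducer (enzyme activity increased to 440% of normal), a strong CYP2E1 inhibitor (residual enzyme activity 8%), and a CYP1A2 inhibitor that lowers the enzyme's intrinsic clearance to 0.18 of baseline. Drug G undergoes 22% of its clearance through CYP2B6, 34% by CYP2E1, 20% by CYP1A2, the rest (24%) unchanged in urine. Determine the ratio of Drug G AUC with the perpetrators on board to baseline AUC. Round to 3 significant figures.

0.787

The CYP2B6 pathway (22% of clearance) increases to 4.4× activity: 0.22 × 4.4 = 0.968.
The CYP2E1 pathway (34% of clearance) drops to 0.08× activity: 0.34 × 0.08 = 0.0272.
The CYP1A2 pathway (20% of clearance) drops to 0.18× activity: 0.2 × 0.18 = 0.036.
Non-CYP routes (24%) are unchanged.
CL_new/CL_old = 0.968 + 0.0272 + 0.036 + 0.24 = 1.2712.
Net AUC ratio = 1 / 1.2712 = 0.787.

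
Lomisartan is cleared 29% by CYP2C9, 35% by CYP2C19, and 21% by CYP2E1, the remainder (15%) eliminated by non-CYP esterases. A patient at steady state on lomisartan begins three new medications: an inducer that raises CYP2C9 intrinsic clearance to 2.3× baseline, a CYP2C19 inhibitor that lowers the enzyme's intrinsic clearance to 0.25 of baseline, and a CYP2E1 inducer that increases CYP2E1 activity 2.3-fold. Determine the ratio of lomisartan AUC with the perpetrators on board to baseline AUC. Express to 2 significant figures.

0.72

The CYP2C9 pathway (29% of clearance) increases to 2.3× activity: 0.29 × 2.3 = 0.667.
The CYP2C19 pathway (35% of clearance) is reduced to 0.25× activity: 0.35 × 0.25 = 0.0875.
The CYP2E1 pathway (21% of clearance) rises to 2.3× activity: 0.21 × 2.3 = 0.483.
The remaining 15% of clearance is unaffected.
CL_new/CL_old = 0.667 + 0.0875 + 0.483 + 0.15 = 1.3875.
Net AUC ratio = 1 / 1.3875 = 0.72.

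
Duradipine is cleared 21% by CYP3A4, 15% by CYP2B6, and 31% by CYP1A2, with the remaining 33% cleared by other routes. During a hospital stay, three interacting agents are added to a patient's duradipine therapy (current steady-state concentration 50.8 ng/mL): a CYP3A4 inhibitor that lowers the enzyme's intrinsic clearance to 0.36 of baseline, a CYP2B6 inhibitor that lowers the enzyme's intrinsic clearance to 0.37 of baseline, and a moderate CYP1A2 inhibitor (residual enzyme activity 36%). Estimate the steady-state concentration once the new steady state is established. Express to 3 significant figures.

CYP3A4: 0.21 × 0.36 = 0.0756
CYP2B6: 0.15 × 0.37 = 0.0555
CYP1A2: 0.31 × 0.36 = 0.1116
Other: 0.33 (unchanged)
New clearance relative to baseline: 0.0756 + 0.0555 + 0.1116 + 0.33 = 0.5727.
Steady-state concentration ∝ 1/CL: new value = 50.8 / 0.5727 = 88.7 ng/mL.

88.7 ng/mL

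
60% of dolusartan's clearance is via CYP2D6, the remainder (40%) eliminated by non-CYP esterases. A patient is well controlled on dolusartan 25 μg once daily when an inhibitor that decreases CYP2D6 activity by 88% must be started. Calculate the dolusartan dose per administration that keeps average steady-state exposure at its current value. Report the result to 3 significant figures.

The CYP2D6 pathway (60% of clearance) drops to 0.12× activity: 0.6 × 0.12 = 0.072.
The remaining 40% of clearance is unaffected.
New clearance relative to baseline: 0.072 + 0.4 = 0.472.
Css,avg = (dose rate)/CL, so holding Css fixed requires dose ∝ CL: 25 × 0.472 = 11.8 μg.

11.8 μg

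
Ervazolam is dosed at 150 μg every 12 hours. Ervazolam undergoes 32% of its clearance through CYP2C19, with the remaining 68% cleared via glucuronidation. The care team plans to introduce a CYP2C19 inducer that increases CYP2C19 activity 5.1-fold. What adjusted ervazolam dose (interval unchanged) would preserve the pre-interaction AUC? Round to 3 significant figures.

347 μg

CYP2C19: 0.32 × 5.1 = 1.632
Other: 0.68 (unchanged)
Relative clearance = 1.632 + 0.68 = 2.312.
Css,avg = (dose rate)/CL, so holding Css fixed requires dose ∝ CL: 150 × 2.312 = 347 μg.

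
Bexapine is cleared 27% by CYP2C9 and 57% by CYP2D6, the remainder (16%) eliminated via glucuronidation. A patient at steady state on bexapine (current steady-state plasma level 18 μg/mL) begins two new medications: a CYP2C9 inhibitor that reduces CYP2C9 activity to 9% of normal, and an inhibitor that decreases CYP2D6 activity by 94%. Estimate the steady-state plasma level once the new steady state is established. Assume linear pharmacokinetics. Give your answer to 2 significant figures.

82 μg/mL

The CYP2C9 pathway (27% of clearance) drops to 0.09× activity: 0.27 × 0.09 = 0.0243.
The CYP2D6 pathway (57% of clearance) falls to 0.06× activity: 0.57 × 0.06 = 0.0342.
The remaining 16% of clearance is unaffected.
Relative clearance = 0.0243 + 0.0342 + 0.16 = 0.2185.
Dividing the baseline by the relative clearance: 18 / 0.2185 = 82 μg/mL.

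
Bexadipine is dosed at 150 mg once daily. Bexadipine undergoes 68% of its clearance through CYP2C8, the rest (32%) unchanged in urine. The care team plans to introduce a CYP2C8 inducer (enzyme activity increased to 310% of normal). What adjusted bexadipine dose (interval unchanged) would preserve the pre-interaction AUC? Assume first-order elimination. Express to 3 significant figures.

The CYP2C8 pathway (68% of clearance) is boosted to 3.1× activity: 0.68 × 3.1 = 2.108.
Non-CYP routes (32%) are unchanged.
Relative clearance = 2.108 + 0.32 = 2.428.
Css,avg = (dose rate)/CL, so holding Css fixed requires dose ∝ CL: 150 × 2.428 = 364 mg.

364 mg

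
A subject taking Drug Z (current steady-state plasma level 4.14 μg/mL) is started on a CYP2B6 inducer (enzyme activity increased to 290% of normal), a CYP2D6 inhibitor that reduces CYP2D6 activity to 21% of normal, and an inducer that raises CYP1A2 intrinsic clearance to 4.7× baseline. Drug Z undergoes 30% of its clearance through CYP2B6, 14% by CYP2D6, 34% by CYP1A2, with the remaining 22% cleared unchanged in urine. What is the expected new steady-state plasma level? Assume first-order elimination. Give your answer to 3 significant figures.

1.52 μg/mL

The CYP2B6 pathway (30% of clearance) increases to 2.9× activity: 0.3 × 2.9 = 0.87.
The CYP2D6 pathway (14% of clearance) drops to 0.21× activity: 0.14 × 0.21 = 0.0294.
The CYP1A2 pathway (34% of clearance) rises to 4.7× activity: 0.34 × 4.7 = 1.598.
The remaining 22% of clearance is unaffected.
CL_new/CL_old = 0.87 + 0.0294 + 1.598 + 0.22 = 2.7174.
Steady-state plasma level ∝ 1/CL: new value = 4.14 / 2.7174 = 1.52 μg/mL.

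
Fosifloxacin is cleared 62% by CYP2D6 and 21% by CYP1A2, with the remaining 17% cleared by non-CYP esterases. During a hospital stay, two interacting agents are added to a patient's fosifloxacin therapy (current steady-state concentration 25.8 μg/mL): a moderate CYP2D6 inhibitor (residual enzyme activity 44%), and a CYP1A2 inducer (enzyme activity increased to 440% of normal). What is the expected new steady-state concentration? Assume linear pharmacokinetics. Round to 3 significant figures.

CYP2D6: 0.62 × 0.44 = 0.2728
CYP1A2: 0.21 × 4.4 = 0.924
Other: 0.17 (unchanged)
New clearance relative to baseline: 0.2728 + 0.924 + 0.17 = 1.3668.
New steady-state concentration = 25.8 / 1.3668 = 18.9 μg/mL (concentration scales inversely with clearance).

18.9 μg/mL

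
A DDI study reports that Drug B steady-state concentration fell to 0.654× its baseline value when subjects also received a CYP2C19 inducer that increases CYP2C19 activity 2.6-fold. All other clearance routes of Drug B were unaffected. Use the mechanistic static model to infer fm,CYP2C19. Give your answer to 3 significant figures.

Call the CYP2C19 fraction fm. After the interaction, CL_new/CL_old = fm × 2.6 + (1 − fm).
Steady-state concentration ratio = 1 / (new CL fraction), so new CL fraction = 1 / 0.654 = 1.529.
fm × 2.6 + 1 − fm = 1.529  ⇒  fm × (2.6 − 1) = 0.5291  ⇒  fm = 0.331.

0.331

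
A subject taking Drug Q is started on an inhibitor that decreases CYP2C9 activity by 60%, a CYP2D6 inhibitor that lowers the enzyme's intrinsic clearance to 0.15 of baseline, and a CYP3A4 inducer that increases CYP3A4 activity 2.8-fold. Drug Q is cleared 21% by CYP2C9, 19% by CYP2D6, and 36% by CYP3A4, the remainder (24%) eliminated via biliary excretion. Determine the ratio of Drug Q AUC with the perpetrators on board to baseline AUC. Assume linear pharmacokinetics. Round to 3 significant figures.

The CYP2C9 pathway (21% of clearance) drops to 0.4× activity: 0.21 × 0.4 = 0.084.
The CYP2D6 pathway (19% of clearance) drops to 0.15× activity: 0.19 × 0.15 = 0.0285.
The CYP3A4 pathway (36% of clearance) rises to 2.8× activity: 0.36 × 2.8 = 1.008.
The remaining 24% of clearance is unaffected.
New clearance relative to baseline: 0.084 + 0.0285 + 1.008 + 0.24 = 1.3605.
Because AUC varies inversely with clearance, the combined effect is 1 / 1.3605 = 0.735.

0.735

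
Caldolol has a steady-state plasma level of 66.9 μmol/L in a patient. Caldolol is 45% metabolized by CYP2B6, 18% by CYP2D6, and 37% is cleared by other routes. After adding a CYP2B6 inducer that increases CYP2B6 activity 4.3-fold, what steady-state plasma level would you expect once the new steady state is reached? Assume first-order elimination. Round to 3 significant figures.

The CYP2B6 pathway (45% of clearance) is boosted to 4.3× activity: 0.45 × 4.3 = 1.935.
CYP2D6 (18%) and the residual 37% are unaffected.
New clearance relative to baseline: 1.935 + 0.18 + 0.37 = 2.485.
Steady-state plasma level ∝ 1/CL, so new value = 66.9 / 2.485 = 26.9 μmol/L.

26.9 μmol/L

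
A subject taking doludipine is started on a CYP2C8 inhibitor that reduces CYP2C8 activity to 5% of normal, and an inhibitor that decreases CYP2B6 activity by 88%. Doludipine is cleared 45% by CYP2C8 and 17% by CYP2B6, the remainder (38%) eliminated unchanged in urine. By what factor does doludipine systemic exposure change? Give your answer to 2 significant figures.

2.4

The CYP2C8 pathway (45% of clearance) drops to 0.05× activity: 0.45 × 0.05 = 0.0225.
The CYP2B6 pathway (17% of clearance) drops to 0.12× activity: 0.17 × 0.12 = 0.0204.
Non-CYP routes (38%) are unchanged.
CL_new/CL_old = 0.0225 + 0.0204 + 0.38 = 0.4229.
Systemic exposure ∝ 1/CL: fold-change = 1 / 0.4229 = 2.4.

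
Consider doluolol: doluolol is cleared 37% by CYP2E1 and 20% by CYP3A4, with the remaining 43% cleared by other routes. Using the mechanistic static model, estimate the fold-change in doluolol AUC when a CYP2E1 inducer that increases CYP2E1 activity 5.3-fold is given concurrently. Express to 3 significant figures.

0.386

CYP2E1: 0.37 × 5.3 = 1.961
CYP3A4: 0.2 (unchanged)
Other: 0.43 (unchanged)
New clearance relative to baseline: 1.961 + 0.2 + 0.43 = 2.591.
AUC ratio = CL_old/CL_new = 1 / 2.591 = 0.386.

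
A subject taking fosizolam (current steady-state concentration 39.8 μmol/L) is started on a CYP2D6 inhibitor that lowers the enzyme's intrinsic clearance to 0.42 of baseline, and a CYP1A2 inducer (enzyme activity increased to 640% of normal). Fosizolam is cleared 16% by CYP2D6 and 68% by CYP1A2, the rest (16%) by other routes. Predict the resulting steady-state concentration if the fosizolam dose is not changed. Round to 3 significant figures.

8.69 μmol/L

CYP2D6: 0.16 × 0.42 = 0.0672
CYP1A2: 0.68 × 6.4 = 4.352
Other: 0.16 (unchanged)
CL_new/CL_old = 0.0672 + 4.352 + 0.16 = 4.5792.
New steady-state concentration = 39.8 / 4.5792 = 8.69 μmol/L (concentration scales inversely with clearance).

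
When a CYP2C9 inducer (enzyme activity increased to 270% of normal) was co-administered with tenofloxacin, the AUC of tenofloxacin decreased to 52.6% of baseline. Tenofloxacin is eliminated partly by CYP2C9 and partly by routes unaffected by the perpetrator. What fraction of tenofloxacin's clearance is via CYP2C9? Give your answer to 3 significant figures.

0.530

Call the CYP2C9 fraction fm. After the interaction, CL_new/CL_old = fm × 2.7 + (1 − fm).
AUC ratio = 1 / (new CL fraction), so new CL fraction = 1 / 0.526 = 1.901.
fm × 2.7 + 1 − fm = 1.901  ⇒  fm × (2.7 − 1) = 0.9011  ⇒  fm = 0.530.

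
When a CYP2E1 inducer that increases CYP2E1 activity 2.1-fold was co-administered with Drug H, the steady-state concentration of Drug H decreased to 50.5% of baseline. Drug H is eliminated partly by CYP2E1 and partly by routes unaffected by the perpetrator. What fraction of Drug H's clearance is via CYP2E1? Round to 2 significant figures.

CL'/CL = 1 / 0.505 = 1.98
2.1·fm + (1 − fm) = 1.98
fm = (1.98 − 1) / (2.1 − 1) = 0.89

0.89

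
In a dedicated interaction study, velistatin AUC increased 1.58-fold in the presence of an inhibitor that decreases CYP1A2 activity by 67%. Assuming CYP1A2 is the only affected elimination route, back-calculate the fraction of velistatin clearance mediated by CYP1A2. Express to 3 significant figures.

0.548

Write x for the fraction cleared via CYP1A2. The observed AUC change means clearance fell to 1/1.58 = 0.6329 of baseline.
Setting x·0.33 + (1 − x) = 0.6329 and solving: x = (0.6329 − 1)/(0.33 − 1) = 0.548.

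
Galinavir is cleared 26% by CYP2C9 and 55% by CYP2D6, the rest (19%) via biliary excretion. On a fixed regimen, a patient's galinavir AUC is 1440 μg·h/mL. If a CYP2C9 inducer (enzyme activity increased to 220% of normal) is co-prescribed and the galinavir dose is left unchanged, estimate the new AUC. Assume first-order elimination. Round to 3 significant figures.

1.10 × 10³ μg·h/mL

The CYP2C9 pathway (26% of clearance) increases to 2.2× activity: 0.26 × 2.2 = 0.572.
CYP2D6 (55%) and the residual 19% are unaffected.
New clearance relative to baseline: 0.572 + 0.55 + 0.19 = 1.312.
New AUC = baseline ÷ relative clearance = 1440 / 1.312 = 1.10 × 10³ μg·h/mL.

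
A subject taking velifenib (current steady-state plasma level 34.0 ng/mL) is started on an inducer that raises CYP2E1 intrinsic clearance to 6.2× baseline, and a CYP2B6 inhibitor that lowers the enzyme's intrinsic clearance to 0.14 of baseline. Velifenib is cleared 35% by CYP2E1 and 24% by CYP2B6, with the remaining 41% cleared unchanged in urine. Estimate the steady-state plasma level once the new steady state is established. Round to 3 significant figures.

13.0 ng/mL

The CYP2E1 pathway (35% of clearance) rises to 6.2× activity: 0.35 × 6.2 = 2.17.
The CYP2B6 pathway (24% of clearance) drops to 0.14× activity: 0.24 × 0.14 = 0.0336.
The remaining 41% of clearance is unaffected.
New clearance relative to baseline: 2.17 + 0.0336 + 0.41 = 2.6136.
Steady-state plasma level ∝ 1/CL: new value = 34.0 / 2.6136 = 13.0 ng/mL.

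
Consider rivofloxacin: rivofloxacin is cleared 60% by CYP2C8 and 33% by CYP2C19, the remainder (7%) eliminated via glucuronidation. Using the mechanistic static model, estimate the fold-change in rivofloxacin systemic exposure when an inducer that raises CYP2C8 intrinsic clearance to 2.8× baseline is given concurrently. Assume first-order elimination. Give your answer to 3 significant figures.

CYP2C8: 0.6 × 2.8 = 1.68
CYP2C19: 0.33 (unchanged)
Other: 0.07 (unchanged)
CL_new/CL_old = 1.68 + 0.33 + 0.07 = 2.08.
Since systemic exposure ∝ 1/CL, the ratio is 1 / 2.08 = 0.481.

0.481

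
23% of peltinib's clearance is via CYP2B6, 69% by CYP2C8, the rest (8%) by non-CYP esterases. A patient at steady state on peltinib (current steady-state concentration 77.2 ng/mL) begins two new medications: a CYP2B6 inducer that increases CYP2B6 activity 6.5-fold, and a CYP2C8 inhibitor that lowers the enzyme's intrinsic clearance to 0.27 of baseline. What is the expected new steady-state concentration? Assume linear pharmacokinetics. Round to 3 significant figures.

The CYP2B6 pathway (23% of clearance) increases to 6.5× activity: 0.23 × 6.5 = 1.495.
The CYP2C8 pathway (69% of clearance) drops to 0.27× activity: 0.69 × 0.27 = 0.1863.
Non-CYP routes (8%) are unchanged.
New clearance relative to baseline: 1.495 + 0.1863 + 0.08 = 1.7613.
New steady-state concentration = 77.2 / 1.7613 = 43.8 ng/mL (concentration scales inversely with clearance).

43.8 ng/mL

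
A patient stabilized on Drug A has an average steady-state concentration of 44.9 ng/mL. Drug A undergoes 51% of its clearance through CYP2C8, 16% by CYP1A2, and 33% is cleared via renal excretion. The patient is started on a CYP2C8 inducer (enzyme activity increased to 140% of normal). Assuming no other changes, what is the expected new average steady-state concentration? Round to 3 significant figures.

The CYP2C8 pathway (51% of clearance) rises to 1.4× activity: 0.51 × 1.4 = 0.714.
CYP1A2 (16%) and the residual 33% are unaffected.
New clearance relative to baseline: 0.714 + 0.16 + 0.33 = 1.204.
Average steady-state concentration ∝ 1/CL, so new value = 44.9 / 1.204 = 37.3 ng/mL.

37.3 ng/mL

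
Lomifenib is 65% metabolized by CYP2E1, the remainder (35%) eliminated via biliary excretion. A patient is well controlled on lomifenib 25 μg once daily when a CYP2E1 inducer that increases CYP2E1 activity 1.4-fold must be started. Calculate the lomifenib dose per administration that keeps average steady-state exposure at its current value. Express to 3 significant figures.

The CYP2E1 pathway (65% of clearance) increases to 1.4× activity: 0.65 × 1.4 = 0.91.
Non-CYP routes (35%) are unchanged.
New clearance relative to baseline: 0.91 + 0.35 = 1.26.
To maintain the same steady-state level, dose must scale with clearance: new dose = 25 × 1.26 = 31.5 μg.

31.5 μg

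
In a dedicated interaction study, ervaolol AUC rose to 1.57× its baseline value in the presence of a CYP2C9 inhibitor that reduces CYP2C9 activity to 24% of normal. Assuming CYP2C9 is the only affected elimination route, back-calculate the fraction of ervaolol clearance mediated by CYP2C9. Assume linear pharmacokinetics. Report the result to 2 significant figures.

Let x = fm,CYP2C9. Because AUC ∝ 1/CL, relative clearance fell to 1/1.57 = 0.6369.
Setting x·0.24 + (1 − x) = 0.6369 and solving: x = (0.6369 − 1)/(0.24 − 1) = 0.48.

0.48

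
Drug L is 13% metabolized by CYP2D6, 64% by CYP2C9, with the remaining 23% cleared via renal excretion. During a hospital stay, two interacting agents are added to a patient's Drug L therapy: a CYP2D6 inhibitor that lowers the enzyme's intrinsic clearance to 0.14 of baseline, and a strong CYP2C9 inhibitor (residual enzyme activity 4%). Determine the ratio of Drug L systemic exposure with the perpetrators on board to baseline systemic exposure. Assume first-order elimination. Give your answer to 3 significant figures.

3.65

The CYP2D6 pathway (13% of clearance) is reduced to 0.14× activity: 0.13 × 0.14 = 0.0182.
The CYP2C9 pathway (64% of clearance) is reduced to 0.04× activity: 0.64 × 0.04 = 0.0256.
The remaining 23% of clearance is unaffected.
Relative clearance = 0.0182 + 0.0256 + 0.23 = 0.2738.
Net systemic exposure ratio = 1 / 0.2738 = 3.65.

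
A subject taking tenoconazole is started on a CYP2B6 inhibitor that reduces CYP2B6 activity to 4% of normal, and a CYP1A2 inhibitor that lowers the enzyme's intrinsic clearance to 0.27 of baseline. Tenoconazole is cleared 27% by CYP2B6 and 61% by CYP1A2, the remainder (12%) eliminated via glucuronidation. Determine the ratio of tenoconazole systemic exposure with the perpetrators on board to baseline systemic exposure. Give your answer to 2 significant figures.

3.4

CYP2B6: 0.27 × 0.04 = 0.0108
CYP1A2: 0.61 × 0.27 = 0.1647
Other: 0.12 (unchanged)
CL_new/CL_old = 0.0108 + 0.1647 + 0.12 = 0.2955.
Net systemic exposure ratio = 1 / 0.2955 = 3.4.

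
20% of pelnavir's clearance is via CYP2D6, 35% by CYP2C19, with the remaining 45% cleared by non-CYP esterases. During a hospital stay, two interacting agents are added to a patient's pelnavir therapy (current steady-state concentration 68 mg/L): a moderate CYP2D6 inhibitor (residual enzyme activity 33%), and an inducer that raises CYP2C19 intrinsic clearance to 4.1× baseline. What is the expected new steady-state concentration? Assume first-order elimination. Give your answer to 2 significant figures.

The CYP2D6 pathway (20% of clearance) falls to 0.33× activity: 0.2 × 0.33 = 0.066.
The CYP2C19 pathway (35% of clearance) is boosted to 4.1× activity: 0.35 × 4.1 = 1.435.
The remaining 45% of clearance is unaffected.
New clearance relative to baseline: 0.066 + 1.435 + 0.45 = 1.951.
Steady-state concentration ∝ 1/CL: new value = 68 / 1.951 = 35 mg/L.

35 mg/L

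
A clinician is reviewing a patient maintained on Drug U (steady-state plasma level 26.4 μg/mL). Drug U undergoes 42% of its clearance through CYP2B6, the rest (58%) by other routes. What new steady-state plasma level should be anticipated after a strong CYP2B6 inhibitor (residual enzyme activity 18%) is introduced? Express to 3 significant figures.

The CYP2B6 pathway (42% of clearance) is reduced to 0.18× activity: 0.42 × 0.18 = 0.0756.
Non-CYP routes (58%) are unchanged.
New clearance relative to baseline: 0.0756 + 0.58 = 0.6556.
With dosing unchanged, steady-state plasma level scales as 1/CL: 26.4 / 0.6556 = 40.3 μg/mL.

40.3 μg/mL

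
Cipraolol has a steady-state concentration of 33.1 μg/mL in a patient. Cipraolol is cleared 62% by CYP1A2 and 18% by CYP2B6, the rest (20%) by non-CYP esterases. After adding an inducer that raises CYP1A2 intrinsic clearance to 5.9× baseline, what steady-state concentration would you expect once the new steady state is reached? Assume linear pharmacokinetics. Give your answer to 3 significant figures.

CYP1A2: 0.62 × 5.9 = 3.658
CYP2B6: 0.18 (unchanged)
Other: 0.2 (unchanged)
Relative clearance = 3.658 + 0.18 + 0.2 = 4.038.
Steady-state concentration ∝ 1/CL, so new value = 33.1 / 4.038 = 8.20 μg/mL.

8.20 μg/mL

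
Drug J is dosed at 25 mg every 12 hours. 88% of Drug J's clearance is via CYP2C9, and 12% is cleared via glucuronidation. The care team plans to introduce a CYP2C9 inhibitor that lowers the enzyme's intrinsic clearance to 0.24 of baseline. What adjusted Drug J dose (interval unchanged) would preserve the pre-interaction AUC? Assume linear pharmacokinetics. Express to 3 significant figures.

8.28 mg

CYP2C9: 0.88 × 0.24 = 0.2112
Other: 0.12 (unchanged)
New clearance relative to baseline: 0.2112 + 0.12 = 0.3312.
Css,avg = (dose rate)/CL, so holding Css fixed requires dose ∝ CL: 25 × 0.3312 = 8.28 mg.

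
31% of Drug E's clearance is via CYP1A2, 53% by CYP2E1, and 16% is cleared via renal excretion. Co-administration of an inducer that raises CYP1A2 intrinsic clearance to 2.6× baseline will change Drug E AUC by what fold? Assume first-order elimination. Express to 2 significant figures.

The CYP1A2 pathway (31% of clearance) rises to 2.6× activity: 0.31 × 2.6 = 0.806.
CYP2E1 (53%) and the residual 16% are unaffected.
CL_new/CL_old = 0.806 + 0.53 + 0.16 = 1.496.
AUC ratio = CL_old/CL_new = 1 / 1.496 = 0.67.

0.67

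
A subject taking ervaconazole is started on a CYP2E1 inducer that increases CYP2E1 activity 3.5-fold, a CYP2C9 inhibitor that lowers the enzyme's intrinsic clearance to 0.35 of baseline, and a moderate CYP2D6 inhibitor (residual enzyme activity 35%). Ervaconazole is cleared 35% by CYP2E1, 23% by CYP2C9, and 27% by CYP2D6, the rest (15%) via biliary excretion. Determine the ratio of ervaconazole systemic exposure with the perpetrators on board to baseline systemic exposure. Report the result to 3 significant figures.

0.645

CYP2E1: 0.35 × 3.5 = 1.225
CYP2C9: 0.23 × 0.35 = 0.0805
CYP2D6: 0.27 × 0.35 = 0.0945
Other: 0.15 (unchanged)
CL_new/CL_old = 1.225 + 0.0805 + 0.0945 + 0.15 = 1.55.
Systemic exposure ∝ 1/CL: fold-change = 1 / 1.55 = 0.645.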